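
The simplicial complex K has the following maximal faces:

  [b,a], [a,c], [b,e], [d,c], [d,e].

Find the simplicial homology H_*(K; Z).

Order the vertices as a < b < c < d < e. Listing each simplex with vertices in this order, K has dimension 1 with simplices:

  0-simplices (5): a, b, c, d, e
  1-simplices (5): ab, ac, be, cd, de

giving chain groups C_0 ≅ Z^5, C_1 ≅ Z^5.

∂_1: C_1 → C_0 sends each edge [p,q] (with p < q) to q − p. For instance
  ∂be = e − b.
The resulting 5×5 matrix has rank 4, and its Smith normal form has invariant factors (1,1,1,1).

From H_k ≅ ker(∂_k) / im(∂_{k+1}) we obtain:

  H_0: rank C_0 − rank ∂_1 = 5 − 4 = 1, and the invariant factors of ∂_1 are all 1, so H_0 = Z.
  H_1: rank ker ∂_1 − rank ∂_2 = (5 − 4) − 0 = 1, and there is no ∂_2, so H_1 = Z.

As a check, the Euler characteristic is 5 − 5 = 0, which agrees with 1 − 1 = 0.
(K is a triangulation of the circle S^1.)

H_0 ≅ Z,  H_1 ≅ Z.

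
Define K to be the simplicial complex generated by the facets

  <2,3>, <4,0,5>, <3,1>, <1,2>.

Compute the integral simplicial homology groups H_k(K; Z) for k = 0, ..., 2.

Fix the vertex order 0 < 1 < 2 < 3 < 4 < 5 and write every simplex with vertices in increasing order. Then dim K = 2 and the simplices of K are:

  0-simplices (6): [0], [1], [2], [3], [4], [5]
  1-simplices (6): [0,4], [0,5], [1,2], [1,3], [2,3], [4,5]
  2-simplices (1): [0,4,5]

giving chain groups C_0 ≅ Z^6, C_1 ≅ Z^6, C_2 ≅ Z^1.

∂_1: C_1 → C_0 sends each edge [p,q] (with p < q) to q − p.
The 6×6 boundary matrix has rank 4 and Smith normal form diag(1,1,1,1).

Boundary ∂_2: C_2 → C_1 sends each 2-simplex [p,q,r] to [q,r] − [p,r] + [p,q]. For instance
  ∂[0,4,5] = [4,5] − [0,5] + [0,4].
The resulting 6×1 matrix has rank 1, and its Smith normal form has invariant factors (1).

Now H_k = ker ∂_k / im ∂_{k+1}, so:

  H_0: rank C_0 − rank ∂_1 = 6 − 4 = 2, and the invariant factors of ∂_1 are all 1, so H_0 = Z^2.
  H_1: rank ker ∂_1 − rank ∂_2 = (6 − 4) − 1 = 1, and the invariant factors of ∂_2 are all 1, so H_1 = Z.
  H_2: rank ker ∂_2 − rank ∂_3 = (1 − 1) − 0 = 0, and there is no ∂_3, so H_2 = 0.

H_0 ≅ Z^2,  H_1 ≅ Z,  H_2 = 0.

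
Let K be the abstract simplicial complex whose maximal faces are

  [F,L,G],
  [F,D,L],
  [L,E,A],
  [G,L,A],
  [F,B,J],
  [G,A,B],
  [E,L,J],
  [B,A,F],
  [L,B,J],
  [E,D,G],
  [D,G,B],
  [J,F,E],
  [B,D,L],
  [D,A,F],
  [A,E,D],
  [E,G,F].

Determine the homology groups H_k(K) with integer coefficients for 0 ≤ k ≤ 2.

H_0 ≅ Z,  H_1 ≅ Z^2,  H_2 ≅ Z.

We work with the vertex ordering A < B < D < E < F < G < J < L. The simplices of K, each written with vertices in increasing order, are:

  0-simplices (8): A, B, D, E, F, G, J, L
  1-simplices (24): AB, AD, AE, AF, AG, AL, BD, BF, BG, BJ, BL, DE, DF, DG, DL, EF, EG, EJ, EL, FG, FJ, FL, GL, JL
  2-simplices (16): ABF, ABG, ADE, ADF, AEL, AGL, BDG, BDL, BFJ, BJL, DEG, DFL, EFG, EFJ, EJL, FGL

so the chain groups are C_0 ≅ Z^8, C_1 ≅ Z^24, C_2 ≅ Z^16.

∂_1: C_1 → C_0 maps an edge to its endpoints' difference, ∂[p,q] = q − p. For instance
  ∂DG = G − D.
The resulting 8×24 matrix has rank 7, and its Smith normal form has invariant factors (1,1,1,1,1,1,1).

The boundary map ∂_2: C_2 → C_1 maps a triangle to the signed sum of its edges. For instance
  ∂AEL = EL − AL + AE,
  ∂FGL = GL − FL + FG.
The 24×16 boundary matrix has rank 15 and Smith normal form diag(1,1,1,1,1,1,1,1,1,1,1,1,1,1,1).

Reading off H_k = ker ∂_k / im ∂_{k+1}:

  H_0: rank C_0 − rank ∂_1 = 8 − 7 = 1, and the invariant factors of ∂_1 are all 1, so H_0 = Z.
  H_1: rank ker ∂_1 − rank ∂_2 = (24 − 7) − 15 = 2, and the invariant factors of ∂_2 are all 1, so H_1 = Z^2.
  H_2: rank ker ∂_2 − rank ∂_3 = (16 − 15) − 0 = 1, and there is no ∂_3, so H_2 = Z.

As a check, the Euler characteristic is 8 − 24 + 16 = 0, which agrees with 1 − 2 + 1 = 0.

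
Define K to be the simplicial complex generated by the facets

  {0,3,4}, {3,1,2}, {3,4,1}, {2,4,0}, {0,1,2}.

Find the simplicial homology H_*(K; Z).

Order the vertices as 0 < 1 < 2 < 3 < 4. Listing each simplex with vertices in this order, K has dimension 2 with simplices:

  0-simplices (5): [0], [1], [2], [3], [4]
  1-simplices (10): [0,1], [0,2], [0,3], [0,4], [1,2], [1,3], [1,4], [2,3], [2,4], [3,4]
  2-simplices (5): [0,1,2], [0,2,4], [0,3,4], [1,2,3], [1,3,4]

giving chain groups C_0 ≅ Z^5, C_1 ≅ Z^10, C_2 ≅ Z^5.

Boundary ∂_1: C_1 → C_0 maps an edge to its endpoints' difference, ∂[p,q] = q − p. For instance
  ∂[0,3] = [3] − [0].
The 5×10 boundary matrix has rank 4 and Smith normal form diag(1,1,1,1).

The boundary map ∂_2: C_2 → C_1 acts by ∂[p,q,r] = [q,r] − [p,r] + [p,q]. For instance
  ∂[1,3,4] = [3,4] − [1,4] + [1,3],
  ∂[0,2,4] = [2,4] − [0,4] + [0,2].
The resulting 10×5 matrix has rank 5, and its Smith normal form has invariant factors (1,1,1,1,1).

Computing H_k = (kernel of ∂_k) / (image of ∂_{k+1}):

  H_0: rank C_0 − rank ∂_1 = 5 − 4 = 1, and the invariant factors of ∂_1 are all 1, so H_0 ≅ Z.
  H_1: rank ker ∂_1 − rank ∂_2 = (10 − 4) − 5 = 1, and the invariant factors of ∂_2 are all 1, so H_1 ≅ Z.
  H_2: rank ker ∂_2 − rank ∂_3 = (5 − 5) − 0 = 0, and there is no ∂_3, so H_2 ≅ 0.

H_0 ≅ Z,  H_1 ≅ Z,  H_2 = 0.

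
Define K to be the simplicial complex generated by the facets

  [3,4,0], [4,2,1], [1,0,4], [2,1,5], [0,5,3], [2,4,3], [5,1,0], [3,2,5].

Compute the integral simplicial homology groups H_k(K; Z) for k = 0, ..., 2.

H_0 = Z,  H_1 = 0,  H_2 = Z.

Order the vertices as 0 < 1 < 2 < 3 < 4 < 5. Listing each simplex with vertices in this order, K has dimension 2 with simplices:

  0-simplices (6): [0], [1], [2], [3], [4], [5]
  1-simplices (12): [0,1], [0,3], [0,4], [0,5], [1,2], [1,4], [1,5], [2,3], [2,4], [2,5], [3,4], [3,5]
  2-simplices (8): [0,1,4], [0,1,5], [0,3,4], [0,3,5], [1,2,4], [1,2,5], [2,3,4], [2,3,5]

giving chain groups C_0 ≅ Z^6, C_1 ≅ Z^12, C_2 ≅ Z^8.

The boundary map ∂_1: C_1 → C_0 maps an edge to its endpoints' difference, ∂[p,q] = q − p. For instance
  ∂[0,4] = [4] − [0].
As a 6×12 matrix over Z this has rank 5, with invariant factors (1,1,1,1,1).

Boundary ∂_2: C_2 → C_1 maps a triangle to the signed sum of its edges. For instance
  ∂[1,2,5] = [2,5] − [1,5] + [1,2],
  ∂[0,1,5] = [1,5] − [0,5] + [0,1].
As a 12×8 matrix over Z this has rank 7, with invariant factors (1,1,1,1,1,1,1).

Computing H_k = (kernel of ∂_k) / (image of ∂_{k+1}):

  H_0: rank C_0 − rank ∂_1 = 6 − 5 = 1, and the invariant factors of ∂_1 are all 1, so H_0 = Z.
  H_1: rank ker ∂_1 − rank ∂_2 = (12 − 5) − 7 = 0, and the invariant factors of ∂_2 are all 1, so H_1 = 0.
  H_2: rank ker ∂_2 − rank ∂_3 = (8 − 7) − 0 = 1, and there is no ∂_3, so H_2 = Z.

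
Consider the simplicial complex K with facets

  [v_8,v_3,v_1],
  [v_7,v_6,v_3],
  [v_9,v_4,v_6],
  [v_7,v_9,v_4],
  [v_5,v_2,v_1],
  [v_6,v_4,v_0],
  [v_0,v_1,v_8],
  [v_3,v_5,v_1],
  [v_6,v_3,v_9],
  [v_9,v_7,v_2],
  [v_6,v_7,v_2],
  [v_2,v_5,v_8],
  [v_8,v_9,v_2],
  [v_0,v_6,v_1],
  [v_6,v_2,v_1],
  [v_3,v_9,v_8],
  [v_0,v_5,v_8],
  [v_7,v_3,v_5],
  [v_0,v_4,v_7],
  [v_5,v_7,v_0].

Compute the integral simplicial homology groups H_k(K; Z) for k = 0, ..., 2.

H_0 ≅ Z,  H_1 ≅ Z ⊕ Z/2,  H_2 = 0.

We work with the vertex ordering v_0 < v_1 < v_2 < v_3 < v_4 < v_5 < v_6 < v_7 < v_8 < v_9. The simplices of K, each written with vertices in increasing order, are:

  0-simplices (10): [v_0], [v_1], [v_2], [v_3], [v_4], [v_5], [v_6], [v_7], [v_8], [v_9]
  1-simplices (30): (30 of them)
  2-simplices (20): (20 of them)

so the chain groups are C_0 ≅ Z^10, C_1 ≅ Z^30, C_2 ≅ Z^20.

∂_1: C_1 → C_0 maps an edge to its endpoints' difference, ∂[p,q] = q − p. For instance
  ∂[v_4,v_6] = [v_6] − [v_4].
The resulting 10×30 matrix has rank 9, and its Smith normal form has invariant factors (1,1,1,1,1,1,1,1,1).

The boundary map ∂_2: C_2 → C_1 sends each 2-simplex [p,q,r] to [q,r] − [p,r] + [p,q]. For instance
  ∂[v_3,v_6,v_7] = [v_6,v_7] − [v_3,v_7] + [v_3,v_6],
  ∂[v_0,v_4,v_6] = [v_4,v_6] − [v_0,v_6] + [v_0,v_4].
The 30×20 boundary matrix has rank 20 and Smith normal form diag(1,1,1,1,1,1,1,1,1,1,1,1,1,1,1,1,1,1,1,2).

Computing H_k = (kernel of ∂_k) / (image of ∂_{k+1}):

  H_0: rank C_0 − rank ∂_1 = 10 − 9 = 1, and the invariant factors of ∂_1 are all 1, so H_0 ≅ Z.
  H_1: rank ker ∂_1 − rank ∂_2 = (30 − 9) − 20 = 1, and ∂_2 has invariant factor 2 > 1, so H_1 ≅ Z ⊕ Z/2.
  H_2: rank ker ∂_2 − rank ∂_3 = (20 − 20) − 0 = 0, and there is no ∂_3, so H_2 ≅ 0.

As a check, the Euler characteristic is 10 − 30 + 20 = 0, which agrees with 1 − 1 + 0 = 0.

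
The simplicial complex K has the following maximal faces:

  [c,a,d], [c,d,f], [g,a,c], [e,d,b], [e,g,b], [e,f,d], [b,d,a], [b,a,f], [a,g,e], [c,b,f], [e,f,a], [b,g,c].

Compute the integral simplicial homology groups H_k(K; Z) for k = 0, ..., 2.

H_0 ≅ Z,  H_1 ≅ Z/2Z,  H_2 = 0.

Order the vertices as a < b < c < d < e < f < g. Listing each simplex with vertices in this order, K has dimension 2 with simplices:

  0-simplices (7): a, b, c, d, e, f, g
  1-simplices (18): ab, ac, ad, ae, af, ag, bc, bd, be, bf, bg, cd, cf, cg, de, df, ef, eg
  2-simplices (12): abd, abf, acd, acg, aef, aeg, bcf, bcg, bde, beg, cdf, def

so the chain groups are C_0 ≅ Z^7, C_1 ≅ Z^18, C_2 ≅ Z^12.

∂_1: C_1 → C_0 is given by ∂[p,q] = [q] − [p].
This gives a 7×18 integer matrix of rank 6; reducing to Smith normal form yields diagonal entries (1,1,1,1,1,1).

Boundary ∂_2: C_2 → C_1 maps a triangle to the signed sum of its edges. For instance
  ∂abf = bf − af + ab,
  ∂aeg = eg − ag + ae.
The resulting 18×12 matrix has rank 12, and its Smith normal form has invariant factors (1,1,1,1,1,1,1,1,1,1,1,2).

Reading off H_k = ker ∂_k / im ∂_{k+1}:

  H_0: rank C_0 − rank ∂_1 = 7 − 6 = 1, and the invariant factors of ∂_1 are all 1, so H_0 ≅ Z.
  H_1: rank ker ∂_1 − rank ∂_2 = (18 − 6) − 12 = 0, and ∂_2 has invariant factor 2 > 1, so H_1 ≅ Z/2Z.
  H_2: rank ker ∂_2 − rank ∂_3 = (12 − 12) − 0 = 0, and there is no ∂_3, so H_2 ≅ 0.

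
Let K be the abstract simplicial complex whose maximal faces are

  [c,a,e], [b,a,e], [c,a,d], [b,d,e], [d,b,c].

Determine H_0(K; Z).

H_0 = Z.

We work with the vertex ordering a < b < c < d < e. The simplices of K, each written with vertices in increasing order, are:

  0-simplices (5): a, b, c, d, e
  1-simplices (10): ab, ac, ad, ae, bc, bd, be, cd, ce, de
  2-simplices (5): abe, acd, ace, bcd, bde

Hence C_0 ≅ Z^5, C_1 ≅ Z^10, C_2 ≅ Z^5.

∂_1: C_1 → C_0 sends each edge [p,q] (with p < q) to q − p.
As a 5×10 matrix over Z this has rank 4, with invariant factors (1,1,1,1).

∂_2: C_2 → C_1 acts by ∂[p,q,r] = [q,r] − [p,r] + [p,q]. For instance
  ∂ace = ce − ae + ac,
  ∂bde = de − be + bd.
The 10×5 boundary matrix has rank 5 and Smith normal form diag(1,1,1,1,1).

From H_k ≅ ker(∂_k) / im(∂_{k+1}) we obtain:

  H_0: rank C_0 − rank ∂_1 = 5 − 4 = 1, and the invariant factors of ∂_1 are all 1, so H_0 ≅ Z.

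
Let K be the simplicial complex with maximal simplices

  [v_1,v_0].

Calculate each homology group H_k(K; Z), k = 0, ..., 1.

H_0 ≅ Z,  H_1 = 0.

Take the total order v_0 < v_1 on the vertex set. Then K (dimension 1) consists of the simplices:

  0-simplices (2): [v_0], [v_1]
  1-simplices (1): [v_0,v_1]

giving chain groups C_0 ≅ Z^2, C_1 ≅ Z^1.

∂_1: C_1 → C_0 maps an edge to its endpoints' difference, ∂[p,q] = q − p. For instance
  ∂[v_0,v_1] = [v_1] − [v_0].
This gives a 2×1 integer matrix of rank 1; reducing to Smith normal form yields diagonal entries (1).

Computing H_k = (kernel of ∂_k) / (image of ∂_{k+1}):

  H_0: rank C_0 − rank ∂_1 = 2 − 1 = 1, and the invariant factors of ∂_1 are all 1, so H_0 ≅ Z.
  H_1: rank ker ∂_1 − rank ∂_2 = (1 − 1) − 0 = 0, and there is no ∂_2, so H_1 ≅ 0.

As a check, the Euler characteristic is 2 − 1 = 1, which agrees with 1 − 0 = 1.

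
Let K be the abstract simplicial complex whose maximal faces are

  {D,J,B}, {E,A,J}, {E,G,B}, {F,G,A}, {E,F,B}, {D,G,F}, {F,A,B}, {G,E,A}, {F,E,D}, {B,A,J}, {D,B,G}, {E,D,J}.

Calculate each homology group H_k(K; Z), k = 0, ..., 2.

H_0 = Z,  H_1 = Z/2,  H_2 = 0.

Fix the vertex order A < B < D < E < F < G < J and write every simplex with vertices in increasing order. Then dim K = 2 and the simplices of K are:

  0-simplices (7): A, B, D, E, F, G, J
  1-simplices (18): AB, AE, AF, AG, AJ, BD, BE, BF, BG, BJ, DE, DF, DG, DJ, EF, EG, EJ, FG
  2-simplices (12): ABF, ABJ, AEG, AEJ, AFG, BDG, BDJ, BEF, BEG, DEF, DEJ, DFG

Hence C_0 ≅ Z^7, C_1 ≅ Z^18, C_2 ≅ Z^12.

Boundary ∂_1: C_1 → C_0 is given by ∂[p,q] = [q] − [p].
The resulting 7×18 matrix has rank 6, and its Smith normal form has invariant factors (1,1,1,1,1,1).

The boundary map ∂_2: C_2 → C_1 acts by ∂[p,q,r] = [q,r] − [p,r] + [p,q]. For instance
  ∂ABF = BF − AF + AB,
  ∂DFG = FG − DG + DF.
As a 18×12 matrix over Z this has rank 12, with invariant factors (1,1,1,1,1,1,1,1,1,1,1,2).

Now H_k = ker ∂_k / im ∂_{k+1}, so:

  H_0: rank C_0 − rank ∂_1 = 7 − 6 = 1, and the invariant factors of ∂_1 are all 1, so H_0 = Z.
  H_1: rank ker ∂_1 − rank ∂_2 = (18 − 6) − 12 = 0, and ∂_2 has invariant factor 2 > 1, so H_1 = Z/2.
  H_2: rank ker ∂_2 − rank ∂_3 = (12 − 12) − 0 = 0, and there is no ∂_3, so H_2 = 0.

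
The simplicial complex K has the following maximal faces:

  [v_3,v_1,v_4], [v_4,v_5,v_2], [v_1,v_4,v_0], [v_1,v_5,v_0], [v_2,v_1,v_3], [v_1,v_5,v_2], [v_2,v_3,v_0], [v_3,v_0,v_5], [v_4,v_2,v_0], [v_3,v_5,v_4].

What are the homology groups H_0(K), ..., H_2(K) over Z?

H_0 ≅ Z,  H_1 ≅ Z/2,  H_2 = 0.

We work with the vertex ordering v_0 < v_1 < v_2 < v_3 < v_4 < v_5. The simplices of K, each written with vertices in increasing order, are:

  0-simplices (6): [v_0], [v_1], [v_2], [v_3], [v_4], [v_5]
  1-simplices (15): (15 of them)
  2-simplices (10): [v_0,v_1,v_4], [v_0,v_1,v_5], [v_0,v_2,v_3], [v_0,v_2,v_4], [v_0,v_3,v_5], [v_1,v_2,v_3], [v_1,v_2,v_5], [v_1,v_3,v_4], [v_2,v_4,v_5], [v_3,v_4,v_5]

Hence C_0 ≅ Z^6, C_1 ≅ Z^15, C_2 ≅ Z^10.

The boundary map ∂_1: C_1 → C_0 sends each edge [p,q] (with p < q) to q − p.
As a 6×15 matrix over Z this has rank 5, with invariant factors (1,1,1,1,1).

The boundary map ∂_2: C_2 → C_1 sends each 2-simplex [p,q,r] to [q,r] − [p,r] + [p,q]. For instance
  ∂[v_0,v_2,v_3] = [v_2,v_3] − [v_0,v_3] + [v_0,v_2],
  ∂[v_1,v_2,v_5] = [v_2,v_5] − [v_1,v_5] + [v_1,v_2].
The resulting 15×10 matrix has rank 10, and its Smith normal form has invariant factors (1,1,1,1,1,1,1,1,1,2).

Computing H_k = (kernel of ∂_k) / (image of ∂_{k+1}):

  H_0: rank C_0 − rank ∂_1 = 6 − 5 = 1, and the invariant factors of ∂_1 are all 1, so H_0 = Z.
  H_1: rank ker ∂_1 − rank ∂_2 = (15 − 5) − 10 = 0, and ∂_2 has invariant factor 2 > 1, so H_1 = Z/2.
  H_2: rank ker ∂_2 − rank ∂_3 = (10 − 10) − 0 = 0, and there is no ∂_3, so H_2 = 0.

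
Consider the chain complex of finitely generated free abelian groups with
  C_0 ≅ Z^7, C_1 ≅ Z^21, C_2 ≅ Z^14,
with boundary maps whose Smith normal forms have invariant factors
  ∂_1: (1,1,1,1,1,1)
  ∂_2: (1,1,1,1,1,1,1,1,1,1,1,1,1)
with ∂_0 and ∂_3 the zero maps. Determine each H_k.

H_0: b_0 = 7 − 0 − 6 = 1; torsion from ∂_1 factors > 1: none. So H_0 ≅ Z.
H_1: b_1 = 21 − 6 − 13 = 2; torsion from ∂_2 factors > 1: none. So H_1 ≅ Z^2.
H_2: b_2 = 14 − 13 − 0 = 1; torsion from ∂_3 factors > 1: none. So H_2 ≅ Z.

H_0 ≅ Z,  H_1 ≅ Z^2,  H_2 ≅ Z.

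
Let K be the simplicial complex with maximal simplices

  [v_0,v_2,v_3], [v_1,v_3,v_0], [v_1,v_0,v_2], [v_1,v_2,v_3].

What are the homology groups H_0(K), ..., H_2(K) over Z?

H_0 = Z,  H_1 = 0,  H_2 = Z.

Take the total order v_0 < v_1 < v_2 < v_3 on the vertex set. Then K (dimension 2) consists of the simplices:

  0-simplices (4): [v_0], [v_1], [v_2], [v_3]
  1-simplices (6): [v_0,v_1], [v_0,v_2], [v_0,v_3], [v_1,v_2], [v_1,v_3], [v_2,v_3]
  2-simplices (4): [v_0,v_1,v_2], [v_0,v_1,v_3], [v_0,v_2,v_3], [v_1,v_2,v_3]

giving chain groups C_0 ≅ Z^4, C_1 ≅ Z^6, C_2 ≅ Z^4.

∂_1: C_1 → C_0 is given by ∂[p,q] = [q] − [p].
As a 4×6 matrix over Z this has rank 3, with invariant factors (1,1,1).

∂_2: C_2 → C_1 sends each 2-simplex [p,q,r] to [q,r] − [p,r] + [p,q]. For instance
  ∂[v_0,v_2,v_3] = [v_2,v_3] − [v_0,v_3] + [v_0,v_2],
  ∂[v_0,v_1,v_2] = [v_1,v_2] − [v_0,v_2] + [v_0,v_1].
The 6×4 boundary matrix has rank 3 and Smith normal form diag(1,1,1).

Reading off H_k = ker ∂_k / im ∂_{k+1}:

  H_0: rank C_0 − rank ∂_1 = 4 − 3 = 1, and the invariant factors of ∂_1 are all 1, so H_0 = Z.
  H_1: rank ker ∂_1 − rank ∂_2 = (6 − 3) − 3 = 0, and the invariant factors of ∂_2 are all 1, so H_1 = 0.
  H_2: rank ker ∂_2 − rank ∂_3 = (4 − 3) − 0 = 1, and there is no ∂_3, so H_2 = Z.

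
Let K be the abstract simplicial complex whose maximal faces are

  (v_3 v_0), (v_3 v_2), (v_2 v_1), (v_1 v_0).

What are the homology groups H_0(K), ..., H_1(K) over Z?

H_0 = Z,  H_1 = Z.

Take the total order v_0 < v_1 < v_2 < v_3 on the vertex set. Then K (dimension 1) consists of the simplices:

  0-simplices (4): [v_0], [v_1], [v_2], [v_3]
  1-simplices (4): [v_0,v_1], [v_0,v_3], [v_1,v_2], [v_2,v_3]

so the chain groups are C_0 ≅ Z^4, C_1 ≅ Z^4.

∂_1: C_1 → C_0 is given by ∂[p,q] = [q] − [p].
The resulting 4×4 matrix has rank 3, and its Smith normal form has invariant factors (1,1,1).

Computing H_k = (kernel of ∂_k) / (image of ∂_{k+1}):

  H_0: rank C_0 − rank ∂_1 = 4 − 3 = 1, and the invariant factors of ∂_1 are all 1, so H_0 = Z.
  H_1: rank ker ∂_1 − rank ∂_2 = (4 − 3) − 0 = 1, and there is no ∂_2, so H_1 = Z.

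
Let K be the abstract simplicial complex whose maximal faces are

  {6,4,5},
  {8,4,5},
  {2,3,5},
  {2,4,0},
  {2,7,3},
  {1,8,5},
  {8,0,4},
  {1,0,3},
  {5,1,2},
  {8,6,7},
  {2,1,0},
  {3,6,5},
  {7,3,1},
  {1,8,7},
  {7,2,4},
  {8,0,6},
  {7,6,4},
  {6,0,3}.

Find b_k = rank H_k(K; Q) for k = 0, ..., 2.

b_0 = 1, b_1 = 1, b_2 = 0.

Order the vertices as 0 < 1 < 2 < 3 < 4 < 5 < 6 < 7 < 8. Listing each simplex with vertices in this order, K has dimension 2 with simplices:

  0-simplices (9): [0], [1], [2], [3], [4], [5], [6], [7], [8]
  1-simplices (27): (27 of them)
  2-simplices (18): [0,1,2], [0,1,3], [0,2,4], [0,3,6], [0,4,8], [0,6,8], [1,2,5], [1,3,7], [1,5,8], [1,7,8], [2,3,5], [2,3,7], [2,4,7], [3,5,6], [4,5,6], [4,5,8], [4,6,7], [6,7,8]

Hence C_0 ≅ Z^9, C_1 ≅ Z^27, C_2 ≅ Z^18.

The boundary map ∂_1: C_1 → C_0 is given by ∂[p,q] = [q] − [p]. For instance
  ∂[1,5] = [5] − [1].
This gives a 9×27 integer matrix of rank 8; reducing to Smith normal form yields diagonal entries (1,1,1,1,1,1,1,1).

Boundary ∂_2: C_2 → C_1 acts by ∂[p,q,r] = [q,r] − [p,r] + [p,q]. For instance
  ∂[6,7,8] = [7,8] − [6,8] + [6,7],
  ∂[2,4,7] = [4,7] − [2,7] + [2,4].
This gives a 27×18 integer matrix of rank 18; reducing to Smith normal form yields diagonal entries (1,1,1,1,1,1,1,1,1,1,1,1,1,1,1,1,1,2).

Now H_k = ker ∂_k / im ∂_{k+1}, so:

  H_0: rank C_0 − rank ∂_1 = 9 − 8 = 1, and the invariant factors of ∂_1 are all 1, so H_0 = Z.
  H_1: rank ker ∂_1 − rank ∂_2 = (27 − 8) − 18 = 1, and ∂_2 has invariant factor 2 > 1, so H_1 = Z ⊕ Z_2.
  H_2: rank ker ∂_2 − rank ∂_3 = (18 − 18) − 0 = 0, and there is no ∂_3, so H_2 = 0.

As a check, the Euler characteristic is 9 − 27 + 18 = 0, which agrees with 1 − 1 + 0 = 0.
(K is a triangulation of the Klein bottle.)

Hence the Betti numbers are b_0 = 1, b_1 = 1, b_2 = 0.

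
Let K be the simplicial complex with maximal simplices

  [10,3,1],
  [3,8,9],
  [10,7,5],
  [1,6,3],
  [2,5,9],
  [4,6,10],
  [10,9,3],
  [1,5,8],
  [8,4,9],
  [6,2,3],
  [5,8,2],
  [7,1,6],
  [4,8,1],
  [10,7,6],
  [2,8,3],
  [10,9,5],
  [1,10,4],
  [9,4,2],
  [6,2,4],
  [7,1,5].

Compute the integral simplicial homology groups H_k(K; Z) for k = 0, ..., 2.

Fix the vertex order 1 < 2 < 3 < 4 < 5 < 6 < 7 < 8 < 9 < 10 and write every simplex with vertices in increasing order. Then dim K = 2 and the simplices of K are:

  0-simplices (10): [1], [2], [3], [4], [5], [6], [7], [8], [9], [10]
  1-simplices (30): (30 of them)
  2-simplices (20): (20 of them)

Hence C_0 ≅ Z^10, C_1 ≅ Z^30, C_2 ≅ Z^20.

Boundary ∂_1: C_1 → C_0 sends each edge [p,q] (with p < q) to q − p. For instance
  ∂[2,5] = [5] − [2].
This gives a 10×30 integer matrix of rank 9; reducing to Smith normal form yields diagonal entries (1,1,1,1,1,1,1,1,1).

∂_2: C_2 → C_1 maps a triangle to the signed sum of its edges. For instance
  ∂[2,4,9] = [4,9] − [2,9] + [2,4],
  ∂[3,8,9] = [8,9] − [3,9] + [3,8].
The 30×20 boundary matrix has rank 20 and Smith normal form diag(1,1,1,1,1,1,1,1,1,1,1,1,1,1,1,1,1,1,1,2).

Now H_k = ker ∂_k / im ∂_{k+1}, so:

  H_0: rank C_0 − rank ∂_1 = 10 − 9 = 1, and the invariant factors of ∂_1 are all 1, so H_0 = Z.
  H_1: rank ker ∂_1 − rank ∂_2 = (30 − 9) − 20 = 1, and ∂_2 has invariant factor 2 > 1, so H_1 = Z ⊕ Z_2.
  H_2: rank ker ∂_2 − rank ∂_3 = (20 − 20) − 0 = 0, and there is no ∂_3, so H_2 = 0.

H_0 = Z,  H_1 = Z ⊕ Z_2,  H_2 = 0.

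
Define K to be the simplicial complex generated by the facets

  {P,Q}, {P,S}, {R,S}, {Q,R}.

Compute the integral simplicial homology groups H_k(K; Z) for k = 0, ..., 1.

Order the vertices as P < Q < R < S. Listing each simplex with vertices in this order, K has dimension 1 with simplices:

  0-simplices (4): P, Q, R, S
  1-simplices (4): PQ, PS, QR, RS

giving chain groups C_0 ≅ Z^4, C_1 ≅ Z^4.

The boundary map ∂_1: C_1 → C_0 sends each edge [p,q] (with p < q) to q − p. For instance
  ∂RS = S − R.
The resulting 4×4 matrix has rank 3, and its Smith normal form has invariant factors (1,1,1).

Reading off H_k = ker ∂_k / im ∂_{k+1}:

  H_0: rank C_0 − rank ∂_1 = 4 − 3 = 1, and the invariant factors of ∂_1 are all 1, so H_0 = Z.
  H_1: rank ker ∂_1 − rank ∂_2 = (4 − 3) − 0 = 1, and there is no ∂_2, so H_1 = Z.

(K is a triangulation of the circle S^1.)

H_0 ≅ Z,  H_1 ≅ Z.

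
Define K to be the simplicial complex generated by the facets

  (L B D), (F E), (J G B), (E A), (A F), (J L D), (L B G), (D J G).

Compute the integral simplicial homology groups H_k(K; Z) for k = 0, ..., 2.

H_0 = Z^2,  H_1 = Z^2,  H_2 = 0.

Take the total order A < B < D < E < F < G < J < L on the vertex set. Then K (dimension 2) consists of the simplices:

  0-simplices (8): A, B, D, E, F, G, J, L
  1-simplices (13): AE, AF, BD, BG, BJ, BL, DG, DJ, DL, EF, GJ, GL, JL
  2-simplices (5): BDL, BGJ, BGL, DGJ, DJL

Hence C_0 ≅ Z^8, C_1 ≅ Z^13, C_2 ≅ Z^5.

The boundary map ∂_1: C_1 → C_0 maps an edge to its endpoints' difference, ∂[p,q] = q − p.
This gives a 8×13 integer matrix of rank 6; reducing to Smith normal form yields diagonal entries (1,1,1,1,1,1).

The boundary map ∂_2: C_2 → C_1 acts by ∂[p,q,r] = [q,r] − [p,r] + [p,q]. For instance
  ∂BDL = DL − BL + BD,
  ∂DGJ = GJ − DJ + DG.
This gives a 13×5 integer matrix of rank 5; reducing to Smith normal form yields diagonal entries (1,1,1,1,1).

Computing H_k = (kernel of ∂_k) / (image of ∂_{k+1}):

  H_0: rank C_0 − rank ∂_1 = 8 − 6 = 2, and the invariant factors of ∂_1 are all 1, so H_0 ≅ Z^2.
  H_1: rank ker ∂_1 − rank ∂_2 = (13 − 6) − 5 = 2, and the invariant factors of ∂_2 are all 1, so H_1 ≅ Z^2.
  H_2: rank ker ∂_2 − rank ∂_3 = (5 − 5) − 0 = 0, and there is no ∂_3, so H_2 ≅ 0.

As a check, the Euler characteristic is 8 − 13 + 5 = 0, which agrees with 2 − 2 + 0 = 0.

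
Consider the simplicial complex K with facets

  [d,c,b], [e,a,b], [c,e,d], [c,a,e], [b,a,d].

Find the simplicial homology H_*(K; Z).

H_0 = Z,  H_1 = Z,  H_2 = 0.

Fix the vertex order a < b < c < d < e and write every simplex with vertices in increasing order. Then dim K = 2 and the simplices of K are:

  0-simplices (5): a, b, c, d, e
  1-simplices (10): ab, ac, ad, ae, bc, bd, be, cd, ce, de
  2-simplices (5): abd, abe, ace, bcd, cde

giving chain groups C_0 ≅ Z^5, C_1 ≅ Z^10, C_2 ≅ Z^5.

Boundary ∂_1: C_1 → C_0 sends each edge [p,q] (with p < q) to q − p. For instance
  ∂cd = d − c.
The 5×10 boundary matrix has rank 4 and Smith normal form diag(1,1,1,1).

∂_2: C_2 → C_1 acts by ∂[p,q,r] = [q,r] − [p,r] + [p,q]. For instance
  ∂ace = ce − ae + ac,
  ∂bcd = cd − bd + bc.
This gives a 10×5 integer matrix of rank 5; reducing to Smith normal form yields diagonal entries (1,1,1,1,1).

Reading off H_k = ker ∂_k / im ∂_{k+1}:

  H_0: rank C_0 − rank ∂_1 = 5 − 4 = 1, and the invariant factors of ∂_1 are all 1, so H_0 ≅ Z.
  H_1: rank ker ∂_1 − rank ∂_2 = (10 − 4) − 5 = 1, and the invariant factors of ∂_2 are all 1, so H_1 ≅ Z.
  H_2: rank ker ∂_2 − rank ∂_3 = (5 − 5) − 0 = 0, and there is no ∂_3, so H_2 ≅ 0.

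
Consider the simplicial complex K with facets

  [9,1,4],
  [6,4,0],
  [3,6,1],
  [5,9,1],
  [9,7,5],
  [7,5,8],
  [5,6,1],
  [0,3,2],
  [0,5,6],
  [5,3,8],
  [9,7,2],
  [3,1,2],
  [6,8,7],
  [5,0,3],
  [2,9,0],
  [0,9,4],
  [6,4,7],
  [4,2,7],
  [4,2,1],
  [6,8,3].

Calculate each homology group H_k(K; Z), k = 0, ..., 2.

Fix the vertex order 0 < 1 < 2 < 3 < 4 < 5 < 6 < 7 < 8 < 9 and write every simplex with vertices in increasing order. Then dim K = 2 and the simplices of K are:

  0-simplices (10): [0], [1], [2], [3], [4], [5], [6], [7], [8], [9]
  1-simplices (30): (30 of them)
  2-simplices (20): (20 of them)

giving chain groups C_0 ≅ Z^10, C_1 ≅ Z^30, C_2 ≅ Z^20.

The boundary map ∂_1: C_1 → C_0 maps an edge to its endpoints' difference, ∂[p,q] = q − p.
As a 10×30 matrix over Z this has rank 9, with invariant factors (1,1,1,1,1,1,1,1,1).

∂_2: C_2 → C_1 maps a triangle to the signed sum of its edges. For instance
  ∂[0,3,5] = [3,5] − [0,5] + [0,3],
  ∂[1,2,4] = [2,4] − [1,4] + [1,2].
This gives a 30×20 integer matrix of rank 20; reducing to Smith normal form yields diagonal entries (1,1,1,1,1,1,1,1,1,1,1,1,1,1,1,1,1,1,1,2).

From H_k ≅ ker(∂_k) / im(∂_{k+1}) we obtain:

  H_0: rank C_0 − rank ∂_1 = 10 − 9 = 1, and the invariant factors of ∂_1 are all 1, so H_0 ≅ Z.
  H_1: rank ker ∂_1 − rank ∂_2 = (30 − 9) − 20 = 1, and ∂_2 has invariant factor 2 > 1, so H_1 ≅ Z ⊕ Z/2.
  H_2: rank ker ∂_2 − rank ∂_3 = (20 − 20) − 0 = 0, and there is no ∂_3, so H_2 ≅ 0.

H_0 = Z,  H_1 = Z ⊕ Z/2,  H_2 = 0.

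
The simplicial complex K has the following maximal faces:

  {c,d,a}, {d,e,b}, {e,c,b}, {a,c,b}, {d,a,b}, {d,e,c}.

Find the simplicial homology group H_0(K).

H_0 = Z.

Order the vertices as a < b < c < d < e. Listing each simplex with vertices in this order, K has dimension 2 with simplices:

  0-simplices (5): a, b, c, d, e
  1-simplices (9): ab, ac, ad, bc, bd, be, cd, ce, de
  2-simplices (6): abc, abd, acd, bce, bde, cde

giving chain groups C_0 ≅ Z^5, C_1 ≅ Z^9, C_2 ≅ Z^6.

The boundary map ∂_1: C_1 → C_0 is given by ∂[p,q] = [q] − [p]. For instance
  ∂ad = d − a.
The resulting 5×9 matrix has rank 4, and its Smith normal form has invariant factors (1,1,1,1).

∂_2: C_2 → C_1 maps a triangle to the signed sum of its edges. For instance
  ∂bde = de − be + bd,
  ∂acd = cd − ad + ac.
The resulting 9×6 matrix has rank 5, and its Smith normal form has invariant factors (1,1,1,1,1).

Now H_k = ker ∂_k / im ∂_{k+1}, so:

  H_0: rank C_0 − rank ∂_1 = 5 − 4 = 1, and the invariant factors of ∂_1 are all 1, so H_0 = Z.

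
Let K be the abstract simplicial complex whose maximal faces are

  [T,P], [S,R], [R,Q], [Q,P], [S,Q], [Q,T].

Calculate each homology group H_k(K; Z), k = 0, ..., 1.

Order the vertices as P < Q < R < S < T. Listing each simplex with vertices in this order, K has dimension 1 with simplices:

  0-simplices (5): P, Q, R, S, T
  1-simplices (6): PQ, PT, QR, QS, QT, RS

so the chain groups are C_0 ≅ Z^5, C_1 ≅ Z^6.

∂_1: C_1 → C_0 maps an edge to its endpoints' difference, ∂[p,q] = q − p. For instance
  ∂QR = R − Q.
The 5×6 boundary matrix has rank 4 and Smith normal form diag(1,1,1,1).

From H_k ≅ ker(∂_k) / im(∂_{k+1}) we obtain:

  H_0: rank C_0 − rank ∂_1 = 5 − 4 = 1, and the invariant factors of ∂_1 are all 1, so H_0 = Z.
  H_1: rank ker ∂_1 − rank ∂_2 = (6 − 4) − 0 = 2, and there is no ∂_2, so H_1 = Z^2.

As a check, the Euler characteristic is 5 − 6 = -1, which agrees with 1 − 2 = -1.

H_0 = Z,  H_1 = Z^2.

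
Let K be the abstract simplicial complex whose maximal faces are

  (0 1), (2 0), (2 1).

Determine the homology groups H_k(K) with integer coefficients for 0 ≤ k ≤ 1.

Take the total order 0 < 1 < 2 on the vertex set. Then K (dimension 1) consists of the simplices:

  0-simplices (3): [0], [1], [2]
  1-simplices (3): [0,1], [0,2], [1,2]

so the chain groups are C_0 ≅ Z^3, C_1 ≅ Z^3.

Boundary ∂_1: C_1 → C_0 sends each edge [p,q] (with p < q) to q − p. For instance
  ∂[0,2] = [2] − [0].
As a 3×3 matrix over Z this has rank 2, with invariant factors (1,1).

Reading off H_k = ker ∂_k / im ∂_{k+1}:

  H_0: rank C_0 − rank ∂_1 = 3 − 2 = 1, and the invariant factors of ∂_1 are all 1, so H_0 = Z.
  H_1: rank ker ∂_1 − rank ∂_2 = (3 − 2) − 0 = 1, and there is no ∂_2, so H_1 = Z.

As a check, the Euler characteristic is 3 − 3 = 0, which agrees with 1 − 1 = 0.

H_0 ≅ Z,  H_1 ≅ Z.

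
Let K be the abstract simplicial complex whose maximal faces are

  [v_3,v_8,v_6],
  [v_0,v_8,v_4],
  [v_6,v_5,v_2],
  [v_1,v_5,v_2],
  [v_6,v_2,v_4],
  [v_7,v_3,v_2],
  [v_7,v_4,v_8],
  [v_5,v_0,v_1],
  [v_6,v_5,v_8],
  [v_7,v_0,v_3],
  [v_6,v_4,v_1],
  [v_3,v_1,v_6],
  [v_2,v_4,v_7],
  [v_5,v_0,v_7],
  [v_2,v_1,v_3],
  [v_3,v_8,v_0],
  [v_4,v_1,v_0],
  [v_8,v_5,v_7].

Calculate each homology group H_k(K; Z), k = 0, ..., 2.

We work with the vertex ordering v_0 < v_1 < v_2 < v_3 < v_4 < v_5 < v_6 < v_7 < v_8. The simplices of K, each written with vertices in increasing order, are:

  0-simplices (9): [v_0], [v_1], [v_2], [v_3], [v_4], [v_5], [v_6], [v_7], [v_8]
  1-simplices (27): (27 of them)
  2-simplices (18): (18 of them)

so the chain groups are C_0 ≅ Z^9, C_1 ≅ Z^27, C_2 ≅ Z^18.

Boundary ∂_1: C_1 → C_0 is given by ∂[p,q] = [q] − [p]. For instance
  ∂[v_0,v_8] = [v_8] − [v_0].
The 9×27 boundary matrix has rank 8 and Smith normal form diag(1,1,1,1,1,1,1,1).

The boundary map ∂_2: C_2 → C_1 sends each 2-simplex [p,q,r] to [q,r] − [p,r] + [p,q]. For instance
  ∂[v_0,v_3,v_8] = [v_3,v_8] − [v_0,v_8] + [v_0,v_3],
  ∂[v_0,v_1,v_5] = [v_1,v_5] − [v_0,v_5] + [v_0,v_1].
This gives a 27×18 integer matrix of rank 18; reducing to Smith normal form yields diagonal entries (1,1,1,1,1,1,1,1,1,1,1,1,1,1,1,1,1,2).

Computing H_k = (kernel of ∂_k) / (image of ∂_{k+1}):

  H_0: rank C_0 − rank ∂_1 = 9 − 8 = 1, and the invariant factors of ∂_1 are all 1, so H_0 = Z.
  H_1: rank ker ∂_1 − rank ∂_2 = (27 − 8) − 18 = 1, and ∂_2 has invariant factor 2 > 1, so H_1 = Z ⊕ Z_2.
  H_2: rank ker ∂_2 − rank ∂_3 = (18 − 18) − 0 = 0, and there is no ∂_3, so H_2 = 0.

H_0 = Z,  H_1 = Z ⊕ Z_2,  H_2 = 0.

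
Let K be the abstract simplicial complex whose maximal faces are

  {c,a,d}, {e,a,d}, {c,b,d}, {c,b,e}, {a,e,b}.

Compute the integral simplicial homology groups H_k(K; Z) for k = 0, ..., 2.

Fix the vertex order a < b < c < d < e and write every simplex with vertices in increasing order. Then dim K = 2 and the simplices of K are:

  0-simplices (5): a, b, c, d, e
  1-simplices (10): ab, ac, ad, ae, bc, bd, be, cd, ce, de
  2-simplices (5): abe, acd, ade, bcd, bce

giving chain groups C_0 ≅ Z^5, C_1 ≅ Z^10, C_2 ≅ Z^5.

The boundary map ∂_1: C_1 → C_0 sends each edge [p,q] (with p < q) to q − p. For instance
  ∂cd = d − c.
As a 5×10 matrix over Z this has rank 4, with invariant factors (1,1,1,1).

∂_2: C_2 → C_1 acts by ∂[p,q,r] = [q,r] − [p,r] + [p,q]. For instance
  ∂ade = de − ae + ad,
  ∂bce = ce − be + bc.
This gives a 10×5 integer matrix of rank 5; reducing to Smith normal form yields diagonal entries (1,1,1,1,1).

Reading off H_k = ker ∂_k / im ∂_{k+1}:

  H_0: rank C_0 − rank ∂_1 = 5 − 4 = 1, and the invariant factors of ∂_1 are all 1, so H_0 ≅ Z.
  H_1: rank ker ∂_1 − rank ∂_2 = (10 − 4) − 5 = 1, and the invariant factors of ∂_2 are all 1, so H_1 ≅ Z.
  H_2: rank ker ∂_2 − rank ∂_3 = (5 − 5) − 0 = 0, and there is no ∂_3, so H_2 ≅ 0.

As a check, the Euler characteristic is 5 − 10 + 5 = 0, which agrees with 1 − 1 + 0 = 0.
(K is a triangulation of the Möbius band.)

H_0 = Z,  H_1 = Z,  H_2 = 0.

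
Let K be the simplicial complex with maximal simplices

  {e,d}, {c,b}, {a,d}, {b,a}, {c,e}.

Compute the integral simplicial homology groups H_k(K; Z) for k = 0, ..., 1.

Order the vertices as a < b < c < d < e. Listing each simplex with vertices in this order, K has dimension 1 with simplices:

  0-simplices (5): a, b, c, d, e
  1-simplices (5): ab, ad, bc, ce, de

so the chain groups are C_0 ≅ Z^5, C_1 ≅ Z^5.

Boundary ∂_1: C_1 → C_0 sends each edge [p,q] (with p < q) to q − p. For instance
  ∂ce = e − c.
As a 5×5 matrix over Z this has rank 4, with invariant factors (1,1,1,1).

Computing H_k = (kernel of ∂_k) / (image of ∂_{k+1}):

  H_0: rank C_0 − rank ∂_1 = 5 − 4 = 1, and the invariant factors of ∂_1 are all 1, so H_0 ≅ Z.
  H_1: rank ker ∂_1 − rank ∂_2 = (5 − 4) − 0 = 1, and there is no ∂_2, so H_1 ≅ Z.

As a check, the Euler characteristic is 5 − 5 = 0, which agrees with 1 − 1 = 0.
(K is a triangulation of the circle S^1.)

H_0 = Z,  H_1 = Z.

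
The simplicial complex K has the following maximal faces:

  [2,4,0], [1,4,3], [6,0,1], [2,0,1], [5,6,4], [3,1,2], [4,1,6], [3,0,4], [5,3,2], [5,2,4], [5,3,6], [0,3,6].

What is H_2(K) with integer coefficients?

H_2 ≅ 0.

K has 7 vertices, 18 edges, 12 triangles.
rank ∂_2 = 12, rank ∂_3 = 0 ⇒ b_2 = 12 − 12 − 0 = 0. So H_2 ≅ 0.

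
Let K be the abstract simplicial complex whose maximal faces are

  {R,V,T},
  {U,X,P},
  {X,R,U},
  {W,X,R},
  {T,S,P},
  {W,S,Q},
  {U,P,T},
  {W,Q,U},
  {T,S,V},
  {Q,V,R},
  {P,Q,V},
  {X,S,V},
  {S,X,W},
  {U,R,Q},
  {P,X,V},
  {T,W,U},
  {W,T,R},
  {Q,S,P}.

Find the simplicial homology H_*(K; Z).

H_0 = Z,  H_1 = Z × Z/2,  H_2 = 0.

Take the total order P < Q < R < S < T < U < V < W < X on the vertex set. Then K (dimension 2) consists of the simplices:

  0-simplices (9): P, Q, R, S, T, U, V, W, X
  1-simplices (27): PQ, PS, PT, PU, PV, PX, QR, QS, QU, QV, QW, RT, RU, RV, RW, RX, ST, SV, SW, SX, TU, TV, TW, UW, UX, VX, WX
  2-simplices (18): PQS, PQV, PST, PTU, PUX, PVX, QRU, QRV, QSW, QUW, RTV, RTW, RUX, RWX, STV, SVX, SWX, TUW

so the chain groups are C_0 ≅ Z^9, C_1 ≅ Z^27, C_2 ≅ Z^18.

The boundary map ∂_1: C_1 → C_0 is given by ∂[p,q] = [q] − [p]. For instance
  ∂QU = U − Q.
The 9×27 boundary matrix has rank 8 and Smith normal form diag(1,1,1,1,1,1,1,1).

Boundary ∂_2: C_2 → C_1 maps a triangle to the signed sum of its edges. For instance
  ∂SWX = WX − SX + SW,
  ∂PQS = QS − PS + PQ.
The 27×18 boundary matrix has rank 18 and Smith normal form diag(1,1,1,1,1,1,1,1,1,1,1,1,1,1,1,1,1,2).

Now H_k = ker ∂_k / im ∂_{k+1}, so:

  H_0: rank C_0 − rank ∂_1 = 9 − 8 = 1, and the invariant factors of ∂_1 are all 1, so H_0 = Z.
  H_1: rank ker ∂_1 − rank ∂_2 = (27 − 8) − 18 = 1, and ∂_2 has invariant factor 2 > 1, so H_1 = Z × Z/2.
  H_2: rank ker ∂_2 − rank ∂_3 = (18 − 18) − 0 = 0, and there is no ∂_3, so H_2 = 0.

As a check, the Euler characteristic is 9 − 27 + 18 = 0, which agrees with 1 − 1 + 0 = 0.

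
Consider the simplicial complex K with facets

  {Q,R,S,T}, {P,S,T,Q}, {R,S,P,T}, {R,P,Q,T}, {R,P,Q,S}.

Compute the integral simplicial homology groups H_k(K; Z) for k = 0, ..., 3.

Take the total order P < Q < R < S < T on the vertex set. Then K (dimension 3) consists of the simplices:

  0-simplices (5): P, Q, R, S, T
  1-simplices (10): PQ, PR, PS, PT, QR, QS, QT, RS, RT, ST
  2-simplices (10): PQR, PQS, PQT, PRS, PRT, PST, QRS, QRT, QST, RST
  3-simplices (5): PQRS, PQRT, PQST, PRST, QRST

so the chain groups are C_0 ≅ Z^5, C_1 ≅ Z^10, C_2 ≅ Z^10, C_3 ≅ Z^5.

∂_1: C_1 → C_0 maps an edge to its endpoints' difference, ∂[p,q] = q − p.
This gives a 5×10 integer matrix of rank 4; reducing to Smith normal form yields diagonal entries (1,1,1,1).

∂_2: C_2 → C_1 maps a triangle to the signed sum of its edges. For instance
  ∂PRS = RS − PS + PR,
  ∂QRT = RT − QT + QR.
The resulting 10×10 matrix has rank 6, and its Smith normal form has invariant factors (1,1,1,1,1,1).

∂_3: C_3 → C_2 sends each 3-simplex σ to the alternating sum Σ_i (−1)^i (σ with its i-th vertex removed). For instance
  ∂PQST = QST − PST + PQT − PQS,
  ∂QRST = RST − QST + QRT − QRS.
The 10×5 boundary matrix has rank 4 and Smith normal form diag(1,1,1,1).

From H_k ≅ ker(∂_k) / im(∂_{k+1}) we obtain:

  H_0: rank C_0 − rank ∂_1 = 5 − 4 = 1, and the invariant factors of ∂_1 are all 1, so H_0 = Z.
  H_1: rank ker ∂_1 − rank ∂_2 = (10 − 4) − 6 = 0, and the invariant factors of ∂_2 are all 1, so H_1 = 0.
  H_2: rank ker ∂_2 − rank ∂_3 = (10 − 6) − 4 = 0, and the invariant factors of ∂_3 are all 1, so H_2 = 0.
  H_3: rank ker ∂_3 − rank ∂_4 = (5 − 4) − 0 = 1, and there is no ∂_4, so H_3 = Z.

H_0 ≅ Z,  H_1 = 0,  H_2 = 0,  H_3 ≅ Z.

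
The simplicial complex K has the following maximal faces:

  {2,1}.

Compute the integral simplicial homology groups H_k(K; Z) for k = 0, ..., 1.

Fix the vertex order 1 < 2 and write every simplex with vertices in increasing order. Then dim K = 1 and the simplices of K are:

  0-simplices (2): [1], [2]
  1-simplices (1): [1,2]

giving chain groups C_0 ≅ Z^2, C_1 ≅ Z^1.

Boundary ∂_1: C_1 → C_0 maps an edge to its endpoints' difference, ∂[p,q] = q − p. For instance
  ∂[1,2] = [2] − [1].
The 2×1 boundary matrix has rank 1 and Smith normal form diag(1).

Now H_k = ker ∂_k / im ∂_{k+1}, so:

  H_0: rank C_0 − rank ∂_1 = 2 − 1 = 1, and the invariant factors of ∂_1 are all 1, so H_0 = Z.
  H_1: rank ker ∂_1 − rank ∂_2 = (1 − 1) − 0 = 0, and there is no ∂_2, so H_1 = 0.

(K is a triangulation of the 1-simplex.)

H_0 ≅ Z,  H_1 = 0.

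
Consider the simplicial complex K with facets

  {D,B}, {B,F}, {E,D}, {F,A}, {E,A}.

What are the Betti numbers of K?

b_0 = 1, b_1 = 1.

Take the total order A < B < D < E < F on the vertex set. Then K (dimension 1) consists of the simplices:

  0-simplices (5): A, B, D, E, F
  1-simplices (5): AE, AF, BD, BF, DE

Hence C_0 ≅ Z^5, C_1 ≅ Z^5.

The boundary map ∂_1: C_1 → C_0 sends each edge [p,q] (with p < q) to q − p. For instance
  ∂AE = E − A.
The resulting 5×5 matrix has rank 4, and its Smith normal form has invariant factors (1,1,1,1).

Computing H_k = (kernel of ∂_k) / (image of ∂_{k+1}):

  H_0: rank C_0 − rank ∂_1 = 5 − 4 = 1, and the invariant factors of ∂_1 are all 1, so H_0 = Z.
  H_1: rank ker ∂_1 − rank ∂_2 = (5 − 4) − 0 = 1, and there is no ∂_2, so H_1 = Z.

As a check, the Euler characteristic is 5 − 5 = 0, which agrees with 1 − 1 = 0.

Hence the Betti numbers are b_0 = 1, b_1 = 1.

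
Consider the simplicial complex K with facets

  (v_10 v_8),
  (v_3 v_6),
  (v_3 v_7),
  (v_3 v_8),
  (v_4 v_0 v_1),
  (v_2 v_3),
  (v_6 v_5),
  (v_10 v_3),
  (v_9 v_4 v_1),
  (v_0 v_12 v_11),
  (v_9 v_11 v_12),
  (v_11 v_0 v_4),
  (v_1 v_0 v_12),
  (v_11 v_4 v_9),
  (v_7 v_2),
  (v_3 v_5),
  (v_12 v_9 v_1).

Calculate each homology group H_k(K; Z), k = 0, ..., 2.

H_0 ≅ Z^2,  H_1 ≅ Z^3,  H_2 ≅ Z.

Order the vertices as v_0 < v_1 < v_2 < v_3 < v_4 < v_5 < v_6 < v_7 < v_8 < v_9 < v_10 < v_11 < v_12. Listing each simplex with vertices in this order, K has dimension 2 with simplices:

  0-simplices (13): [v_0], [v_1], [v_2], [v_3], [v_4], [v_5], [v_6], [v_7], [v_8], [v_9], [v_10], [v_11], [v_12]
  1-simplices (21): (21 of them)
  2-simplices (8): [v_0,v_1,v_4], [v_0,v_1,v_12], [v_0,v_4,v_11], [v_0,v_11,v_12], [v_1,v_4,v_9], [v_1,v_9,v_12], [v_4,v_9,v_11], [v_9,v_11,v_12]

Hence C_0 ≅ Z^13, C_1 ≅ Z^21, C_2 ≅ Z^8.

The boundary map ∂_1: C_1 → C_0 maps an edge to its endpoints' difference, ∂[p,q] = q − p.
As a 13×21 matrix over Z this has rank 11, with invariant factors (1,1,1,1,1,1,1,1,1,1,1).

∂_2: C_2 → C_1 sends each 2-simplex [p,q,r] to [q,r] − [p,r] + [p,q]. For instance
  ∂[v_1,v_9,v_12] = [v_9,v_12] − [v_1,v_12] + [v_1,v_9],
  ∂[v_0,v_1,v_4] = [v_1,v_4] − [v_0,v_4] + [v_0,v_1].
The resulting 21×8 matrix has rank 7, and its Smith normal form has invariant factors (1,1,1,1,1,1,1).

Reading off H_k = ker ∂_k / im ∂_{k+1}:

  H_0: rank C_0 − rank ∂_1 = 13 − 11 = 2, and the invariant factors of ∂_1 are all 1, so H_0 ≅ Z^2.
  H_1: rank ker ∂_1 − rank ∂_2 = (21 − 11) − 7 = 3, and the invariant factors of ∂_2 are all 1, so H_1 ≅ Z^3.
  H_2: rank ker ∂_2 − rank ∂_3 = (8 − 7) − 0 = 1, and there is no ∂_3, so H_2 ≅ Z.

As a check, the Euler characteristic is 13 − 21 + 8 = 0, which agrees with 2 − 3 + 1 = 0.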